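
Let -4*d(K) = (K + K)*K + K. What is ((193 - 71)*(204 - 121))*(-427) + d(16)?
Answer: -4323934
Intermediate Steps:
d(K) = -K**2/2 - K/4 (d(K) = -((K + K)*K + K)/4 = -((2*K)*K + K)/4 = -(2*K**2 + K)/4 = -(K + 2*K**2)/4 = -K**2/2 - K/4)
((193 - 71)*(204 - 121))*(-427) + d(16) = ((193 - 71)*(204 - 121))*(-427) - 1/4*16*(1 + 2*16) = (122*83)*(-427) - 1/4*16*(1 + 32) = 10126*(-427) - 1/4*16*33 = -4323802 - 132 = -4323934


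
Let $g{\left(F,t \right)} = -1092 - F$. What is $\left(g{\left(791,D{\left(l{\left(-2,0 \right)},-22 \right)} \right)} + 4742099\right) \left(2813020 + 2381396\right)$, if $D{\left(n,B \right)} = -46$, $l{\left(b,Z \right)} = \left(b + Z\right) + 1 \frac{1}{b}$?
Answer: $24622653833856$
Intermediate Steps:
$l{\left(b,Z \right)} = Z + b + \frac{1}{b}$ ($l{\left(b,Z \right)} = \left(Z + b\right) + \frac{1}{b} = Z + b + \frac{1}{b}$)
$\left(g{\left(791,D{\left(l{\left(-2,0 \right)},-22 \right)} \right)} + 4742099\right) \left(2813020 + 2381396\right) = \left(\left(-1092 - 791\right) + 4742099\right) \left(2813020 + 2381396\right) = \left(\left(-1092 - 791\right) + 4742099\right) 5194416 = \left(-1883 + 4742099\right) 5194416 = 4740216 \cdot 5194416 = 24622653833856$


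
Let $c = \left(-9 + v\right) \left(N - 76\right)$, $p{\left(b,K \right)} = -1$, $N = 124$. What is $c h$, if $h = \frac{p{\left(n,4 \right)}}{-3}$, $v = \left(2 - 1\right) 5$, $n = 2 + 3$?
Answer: $-64$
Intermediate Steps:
$n = 5$
$v = 5$ ($v = 1 \cdot 5 = 5$)
$h = \frac{1}{3}$ ($h = - \frac{1}{-3} = \left(-1\right) \left(- \frac{1}{3}\right) = \frac{1}{3} \approx 0.33333$)
$c = -192$ ($c = \left(-9 + 5\right) \left(124 - 76\right) = \left(-4\right) 48 = -192$)
$c h = \left(-192\right) \frac{1}{3} = -64$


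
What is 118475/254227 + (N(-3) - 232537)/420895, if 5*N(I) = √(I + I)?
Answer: -9251648774/107002873165 + I*√6/2104475 ≈ -0.086462 + 1.1639e-6*I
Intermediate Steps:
N(I) = √2*√I/5 (N(I) = √(I + I)/5 = √(2*I)/5 = (√2*√I)/5 = √2*√I/5)
118475/254227 + (N(-3) - 232537)/420895 = 118475/254227 + (√2*√(-3)/5 - 232537)/420895 = 118475*(1/254227) + (√2*(I*√3)/5 - 232537)*(1/420895) = 118475/254227 + (I*√6/5 - 232537)*(1/420895) = 118475/254227 + (-232537 + I*√6/5)*(1/420895) = 118475/254227 + (-232537/420895 + I*√6/2104475) = -9251648774/107002873165 + I*√6/2104475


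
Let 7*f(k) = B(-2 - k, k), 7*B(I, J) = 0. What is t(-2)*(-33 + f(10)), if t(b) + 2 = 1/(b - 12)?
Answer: 957/14 ≈ 68.357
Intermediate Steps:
t(b) = -2 + 1/(-12 + b) (t(b) = -2 + 1/(b - 12) = -2 + 1/(-12 + b))
B(I, J) = 0 (B(I, J) = (⅐)*0 = 0)
f(k) = 0 (f(k) = (⅐)*0 = 0)
t(-2)*(-33 + f(10)) = ((25 - 2*(-2))/(-12 - 2))*(-33 + 0) = ((25 + 4)/(-14))*(-33) = -1/14*29*(-33) = -29/14*(-33) = 957/14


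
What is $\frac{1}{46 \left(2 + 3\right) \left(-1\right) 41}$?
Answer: $- \frac{1}{9430} \approx -0.00010604$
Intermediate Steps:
$\frac{1}{46 \left(2 + 3\right) \left(-1\right) 41} = \frac{1}{46 \cdot 5 \left(-1\right) 41} = \frac{1}{46 \left(-5\right) 41} = \frac{1}{\left(-230\right) 41} = \frac{1}{-9430} = - \frac{1}{9430}$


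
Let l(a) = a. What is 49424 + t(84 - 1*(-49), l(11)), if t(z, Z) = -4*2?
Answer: 49416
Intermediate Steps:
t(z, Z) = -8
49424 + t(84 - 1*(-49), l(11)) = 49424 - 8 = 49416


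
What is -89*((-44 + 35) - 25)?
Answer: 3026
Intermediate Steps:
-89*((-44 + 35) - 25) = -89*(-9 - 25) = -89*(-34) = 3026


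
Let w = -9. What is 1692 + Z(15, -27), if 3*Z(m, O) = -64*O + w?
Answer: 2265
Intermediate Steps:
Z(m, O) = -3 - 64*O/3 (Z(m, O) = (-64*O - 9)/3 = (-9 - 64*O)/3 = -3 - 64*O/3)
1692 + Z(15, -27) = 1692 + (-3 - 64/3*(-27)) = 1692 + (-3 + 576) = 1692 + 573 = 2265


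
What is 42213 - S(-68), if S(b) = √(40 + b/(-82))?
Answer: 42213 - 3*√7626/41 ≈ 42207.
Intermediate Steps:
S(b) = √(40 - b/82) (S(b) = √(40 + b*(-1/82)) = √(40 - b/82))
42213 - S(-68) = 42213 - √(268960 - 82*(-68))/82 = 42213 - √(268960 + 5576)/82 = 42213 - √274536/82 = 42213 - 6*√7626/82 = 42213 - 3*√7626/41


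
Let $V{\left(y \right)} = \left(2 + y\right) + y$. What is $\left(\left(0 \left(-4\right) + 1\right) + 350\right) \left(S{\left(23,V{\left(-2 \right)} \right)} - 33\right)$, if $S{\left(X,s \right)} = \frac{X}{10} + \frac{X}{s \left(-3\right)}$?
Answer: $- \frac{47151}{5} \approx -9430.2$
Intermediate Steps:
$V{\left(y \right)} = 2 + 2 y$
$S{\left(X,s \right)} = \frac{X}{10} - \frac{X}{3 s}$ ($S{\left(X,s \right)} = X \frac{1}{10} + \frac{X}{\left(-3\right) s} = \frac{X}{10} + X \left(- \frac{1}{3 s}\right) = \frac{X}{10} - \frac{X}{3 s}$)
$\left(\left(0 \left(-4\right) + 1\right) + 350\right) \left(S{\left(23,V{\left(-2 \right)} \right)} - 33\right) = \left(\left(0 \left(-4\right) + 1\right) + 350\right) \left(\left(\frac{1}{10} \cdot 23 - \frac{23}{3 \left(2 + 2 \left(-2\right)\right)}\right) - 33\right) = \left(\left(0 + 1\right) + 350\right) \left(\left(\frac{23}{10} - \frac{23}{3 \left(2 - 4\right)}\right) - 33\right) = \left(1 + 350\right) \left(\left(\frac{23}{10} - \frac{23}{3 \left(-2\right)}\right) - 33\right) = 351 \left(\left(\frac{23}{10} - \frac{23}{3} \left(- \frac{1}{2}\right)\right) - 33\right) = 351 \left(\left(\frac{23}{10} + \frac{23}{6}\right) - 33\right) = 351 \left(\frac{92}{15} - 33\right) = 351 \left(- \frac{403}{15}\right) = - \frac{47151}{5}$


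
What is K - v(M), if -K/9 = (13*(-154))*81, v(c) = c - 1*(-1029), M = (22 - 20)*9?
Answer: 1458411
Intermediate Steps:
M = 18 (M = 2*9 = 18)
v(c) = 1029 + c (v(c) = c + 1029 = 1029 + c)
K = 1459458 (K = -9*13*(-154)*81 = -(-18018)*81 = -9*(-162162) = 1459458)
K - v(M) = 1459458 - (1029 + 18) = 1459458 - 1*1047 = 1459458 - 1047 = 1458411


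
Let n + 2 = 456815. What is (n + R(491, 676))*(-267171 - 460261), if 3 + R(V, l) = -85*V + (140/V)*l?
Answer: -148320813327880/491 ≈ -3.0208e+11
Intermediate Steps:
R(V, l) = -3 - 85*V + 140*l/V (R(V, l) = -3 + (-85*V + (140/V)*l) = -3 + (-85*V + 140*l/V) = -3 - 85*V + 140*l/V)
n = 456813 (n = -2 + 456815 = 456813)
(n + R(491, 676))*(-267171 - 460261) = (456813 + (-3 - 85*491 + 140*676/491))*(-267171 - 460261) = (456813 + (-3 - 41735 + 140*676*(1/491)))*(-727432) = (456813 + (-3 - 41735 + 94640/491))*(-727432) = (456813 - 20398718/491)*(-727432) = (203896465/491)*(-727432) = -148320813327880/491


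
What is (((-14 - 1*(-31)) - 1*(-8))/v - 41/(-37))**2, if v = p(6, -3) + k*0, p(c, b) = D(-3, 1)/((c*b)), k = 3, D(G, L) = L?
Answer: 275858881/1369 ≈ 2.0150e+5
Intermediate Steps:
p(c, b) = 1/(b*c) (p(c, b) = 1/(c*b) = 1/(b*c))
v = -1/18 (v = 1/(-3*6) + 3*0 = -1/3*1/6 + 0 = -1/18 + 0 = -1/18 ≈ -0.055556)
(((-14 - 1*(-31)) - 1*(-8))/v - 41/(-37))**2 = (((-14 - 1*(-31)) - 1*(-8))/(-1/18) - 41/(-37))**2 = (((-14 + 31) + 8)*(-18) - 41*(-1/37))**2 = ((17 + 8)*(-18) + 41/37)**2 = (25*(-18) + 41/37)**2 = (-450 + 41/37)**2 = (-16609/37)**2 = 275858881/1369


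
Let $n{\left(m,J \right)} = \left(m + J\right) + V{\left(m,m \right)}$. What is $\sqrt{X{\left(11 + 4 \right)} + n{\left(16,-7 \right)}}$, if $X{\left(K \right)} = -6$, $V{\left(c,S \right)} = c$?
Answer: $\sqrt{19} \approx 4.3589$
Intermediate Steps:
$n{\left(m,J \right)} = J + 2 m$ ($n{\left(m,J \right)} = \left(m + J\right) + m = \left(J + m\right) + m = J + 2 m$)
$\sqrt{X{\left(11 + 4 \right)} + n{\left(16,-7 \right)}} = \sqrt{-6 + \left(-7 + 2 \cdot 16\right)} = \sqrt{-6 + \left(-7 + 32\right)} = \sqrt{-6 + 25} = \sqrt{19}$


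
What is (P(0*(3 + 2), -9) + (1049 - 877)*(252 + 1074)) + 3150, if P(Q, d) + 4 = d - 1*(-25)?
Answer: 231234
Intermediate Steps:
P(Q, d) = 21 + d (P(Q, d) = -4 + (d - 1*(-25)) = -4 + (d + 25) = -4 + (25 + d) = 21 + d)
(P(0*(3 + 2), -9) + (1049 - 877)*(252 + 1074)) + 3150 = ((21 - 9) + (1049 - 877)*(252 + 1074)) + 3150 = (12 + 172*1326) + 3150 = (12 + 228072) + 3150 = 228084 + 3150 = 231234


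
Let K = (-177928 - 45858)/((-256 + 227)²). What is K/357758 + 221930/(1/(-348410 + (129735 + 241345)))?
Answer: 756872781350179007/150437239 ≈ 5.0311e+9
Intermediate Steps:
K = -223786/841 (K = -223786/((-29)²) = -223786/841 ≈ -266.10)
K/357758 + 221930/(1/(-348410 + (129735 + 241345))) = -223786/841/357758 + 221930/(1/(-348410 + (129735 + 241345))) = -223786/841*1/357758 + 221930/(1/(-348410 + 371080)) = -111893/150437239 + 221930/(1/22670) = -111893/150437239 + 221930*22670 = -111893/150437239 + 5031153100 = 756872781350179007/150437239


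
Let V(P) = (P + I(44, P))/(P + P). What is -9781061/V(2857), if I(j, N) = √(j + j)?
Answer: -159674823156778/8162361 + 111777965108*√22/8162361 ≈ -1.9498e+7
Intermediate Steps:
I(j, N) = √2*√j (I(j, N) = √(2*j) = √2*√j)
V(P) = (P + 2*√22)/(2*P) (V(P) = (P + √2*√44)/(P + P) = (P + √2*(2*√11))/((2*P)) = (P + 2*√22)*(1/(2*P)) = (P + 2*√22)/(2*P))
-9781061/V(2857) = -9781061*2857/(√22 + (½)*2857) = -9781061*2857/(√22 + 2857/2) = -9781061*2857/(2857/2 + √22) = -9781061/(½ + √22/2857)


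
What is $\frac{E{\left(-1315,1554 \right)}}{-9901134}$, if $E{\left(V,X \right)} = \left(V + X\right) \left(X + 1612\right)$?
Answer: $- \frac{378337}{4950567} \approx -0.076423$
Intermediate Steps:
$E{\left(V,X \right)} = \left(1612 + X\right) \left(V + X\right)$ ($E{\left(V,X \right)} = \left(V + X\right) \left(1612 + X\right) = \left(1612 + X\right) \left(V + X\right)$)
$\frac{E{\left(-1315,1554 \right)}}{-9901134} = \frac{1554^{2} + 1612 \left(-1315\right) + 1612 \cdot 1554 - 2043510}{-9901134} = \left(2414916 - 2119780 + 2505048 - 2043510\right) \left(- \frac{1}{9901134}\right) = 756674 \left(- \frac{1}{9901134}\right) = - \frac{378337}{4950567}$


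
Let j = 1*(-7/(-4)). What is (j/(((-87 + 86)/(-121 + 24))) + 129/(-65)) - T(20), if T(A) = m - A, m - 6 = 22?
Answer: 41539/260 ≈ 159.77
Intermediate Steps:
m = 28 (m = 6 + 22 = 28)
j = 7/4 (j = 1*(-7*(-¼)) = 1*(7/4) = 7/4 ≈ 1.7500)
T(A) = 28 - A
(j/(((-87 + 86)/(-121 + 24))) + 129/(-65)) - T(20) = (7/(4*(((-87 + 86)/(-121 + 24)))) + 129/(-65)) - (28 - 1*20) = (7/(4*((-1/(-97)))) + 129*(-1/65)) - (28 - 20) = (7/(4*((-1*(-1/97)))) - 129/65) - 1*8 = (7/(4*(1/97)) - 129/65) - 8 = ((7/4)*97 - 129/65) - 8 = (679/4 - 129/65) - 8 = 43619/260 - 8 = 41539/260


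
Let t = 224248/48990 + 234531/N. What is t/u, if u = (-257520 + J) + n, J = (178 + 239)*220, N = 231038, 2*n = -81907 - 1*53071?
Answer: -31649741557/1320133608922890 ≈ -2.3975e-5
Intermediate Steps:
n = -67489 (n = (-81907 - 1*53071)/2 = (-81907 - 53071)/2 = (½)*(-134978) = -67489)
J = 91740 (J = 417*220 = 91740)
t = 31649741557/5659275810 (t = 224248/48990 + 234531/231038 = 224248*(1/48990) + 234531*(1/231038) = 112124/24495 + 234531/231038 = 31649741557/5659275810 ≈ 5.5925)
u = -233269 (u = (-257520 + 91740) - 67489 = -165780 - 67489 = -233269)
t/u = (31649741557/5659275810)/(-233269) = (31649741557/5659275810)*(-1/233269) = -31649741557/1320133608922890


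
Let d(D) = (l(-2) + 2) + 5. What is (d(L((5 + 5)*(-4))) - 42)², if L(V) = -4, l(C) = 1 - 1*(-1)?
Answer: 1089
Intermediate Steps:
l(C) = 2 (l(C) = 1 + 1 = 2)
d(D) = 9 (d(D) = (2 + 2) + 5 = 4 + 5 = 9)
(d(L((5 + 5)*(-4))) - 42)² = (9 - 42)² = (-33)² = 1089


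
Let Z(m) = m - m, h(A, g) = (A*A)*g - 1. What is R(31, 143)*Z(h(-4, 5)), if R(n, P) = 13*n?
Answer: 0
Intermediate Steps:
h(A, g) = -1 + g*A² (h(A, g) = A²*g - 1 = g*A² - 1 = -1 + g*A²)
Z(m) = 0
R(31, 143)*Z(h(-4, 5)) = (13*31)*0 = 403*0 = 0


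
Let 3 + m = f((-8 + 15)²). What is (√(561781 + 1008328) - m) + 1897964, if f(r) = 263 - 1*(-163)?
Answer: 1897541 + √1570109 ≈ 1.8988e+6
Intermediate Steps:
f(r) = 426 (f(r) = 263 + 163 = 426)
m = 423 (m = -3 + 426 = 423)
(√(561781 + 1008328) - m) + 1897964 = (√(561781 + 1008328) - 1*423) + 1897964 = (√1570109 - 423) + 1897964 = (-423 + √1570109) + 1897964 = 1897541 + √1570109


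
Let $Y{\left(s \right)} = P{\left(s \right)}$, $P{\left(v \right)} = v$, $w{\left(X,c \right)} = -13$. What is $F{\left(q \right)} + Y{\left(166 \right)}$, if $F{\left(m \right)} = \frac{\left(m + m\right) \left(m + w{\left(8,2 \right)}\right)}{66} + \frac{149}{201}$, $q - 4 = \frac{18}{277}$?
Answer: $\frac{2554597985}{15422529} \approx 165.64$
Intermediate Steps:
$q = \frac{1126}{277}$ ($q = 4 + \frac{18}{277} = \frac{1126}{277} \approx 4.065$)
$Y{\left(s \right)} = s$
$F{\left(m \right)} = \frac{149}{201} + \frac{m \left(-13 + m\right)}{33}$ ($F{\left(m \right)} = \frac{\left(m + m\right) \left(m - 13\right)}{66} + \frac{149}{201} = 2 m \left(-13 + m\right) \frac{1}{66} + 149 \cdot \frac{1}{201} = 2 m \left(-13 + m\right) \frac{1}{66} + \frac{149}{201} = \frac{m \left(-13 + m\right)}{33} + \frac{149}{201} = \frac{149}{201} + \frac{m \left(-13 + m\right)}{33}$)
$F{\left(q \right)} + Y{\left(166 \right)} = \left(\frac{149}{201} - \frac{14638}{9141} + \frac{\left(\frac{1126}{277}\right)^{2}}{33}\right) + 166 = \left(\frac{149}{201} - \frac{14638}{9141} + \frac{1}{33} \cdot \frac{1267876}{76729}\right) + 166 = \left(\frac{149}{201} - \frac{14638}{9141} + \frac{1267876}{2532057}\right) + 166 = - \frac{5541829}{15422529} + 166 = \frac{2554597985}{15422529}$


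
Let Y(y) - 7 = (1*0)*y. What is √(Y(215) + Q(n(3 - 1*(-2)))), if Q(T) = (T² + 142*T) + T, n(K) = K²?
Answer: √4207 ≈ 64.861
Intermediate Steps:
Q(T) = T² + 143*T
Y(y) = 7 (Y(y) = 7 + (1*0)*y = 7 + 0*y = 7 + 0 = 7)
√(Y(215) + Q(n(3 - 1*(-2)))) = √(7 + (3 - 1*(-2))²*(143 + (3 - 1*(-2))²)) = √(7 + (3 + 2)²*(143 + (3 + 2)²)) = √(7 + 5²*(143 + 5²)) = √(7 + 25*(143 + 25)) = √(7 + 25*168) = √(7 + 4200) = √4207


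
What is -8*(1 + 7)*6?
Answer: -384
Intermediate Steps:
-8*(1 + 7)*6 = -8*8*6 = -64*6 = -384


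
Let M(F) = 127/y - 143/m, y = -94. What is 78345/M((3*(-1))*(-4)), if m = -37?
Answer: 272483910/8743 ≈ 31166.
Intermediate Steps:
M(F) = 8743/3478 (M(F) = 127/(-94) - 143/(-37) = 127*(-1/94) - 143*(-1/37) = -127/94 + 143/37 = 8743/3478)
78345/M((3*(-1))*(-4)) = 78345/(8743/3478) = 78345*(3478/8743) = 272483910/8743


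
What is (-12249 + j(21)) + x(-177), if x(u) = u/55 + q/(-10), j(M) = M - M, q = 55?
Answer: -1348349/110 ≈ -12258.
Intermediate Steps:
j(M) = 0
x(u) = -11/2 + u/55 (x(u) = u/55 + 55/(-10) = u*(1/55) + 55*(-⅒) = u/55 - 11/2 = -11/2 + u/55)
(-12249 + j(21)) + x(-177) = (-12249 + 0) + (-11/2 + (1/55)*(-177)) = -12249 + (-11/2 - 177/55) = -12249 - 959/110 = -1348349/110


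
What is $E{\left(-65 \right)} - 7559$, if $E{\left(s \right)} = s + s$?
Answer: $-7689$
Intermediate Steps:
$E{\left(s \right)} = 2 s$
$E{\left(-65 \right)} - 7559 = 2 \left(-65\right) - 7559 = -130 - 7559 = -7689$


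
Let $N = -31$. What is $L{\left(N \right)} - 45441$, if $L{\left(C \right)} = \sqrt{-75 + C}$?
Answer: $-45441 + i \sqrt{106} \approx -45441.0 + 10.296 i$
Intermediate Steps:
$L{\left(N \right)} - 45441 = \sqrt{-75 - 31} - 45441 = \sqrt{-106} - 45441 = i \sqrt{106} - 45441 = -45441 + i \sqrt{106}$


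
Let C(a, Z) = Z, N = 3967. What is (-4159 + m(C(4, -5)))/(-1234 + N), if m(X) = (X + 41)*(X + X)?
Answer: -4519/2733 ≈ -1.6535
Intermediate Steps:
m(X) = 2*X*(41 + X) (m(X) = (41 + X)*(2*X) = 2*X*(41 + X))
(-4159 + m(C(4, -5)))/(-1234 + N) = (-4159 + 2*(-5)*(41 - 5))/(-1234 + 3967) = (-4159 + 2*(-5)*36)/2733 = (-4159 - 360)*(1/2733) = -4519*1/2733 = -4519/2733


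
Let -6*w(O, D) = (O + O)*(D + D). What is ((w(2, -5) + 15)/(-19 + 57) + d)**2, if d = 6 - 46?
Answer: 20205025/12996 ≈ 1554.7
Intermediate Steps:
w(O, D) = -2*D*O/3 (w(O, D) = -(O + O)*(D + D)/6 = -2*O*2*D/6 = -2*D*O/3)
d = -40
((w(2, -5) + 15)/(-19 + 57) + d)**2 = ((-2/3*(-5)*2 + 15)/(-19 + 57) - 40)**2 = ((20/3 + 15)/38 - 40)**2 = ((65/3)*(1/38) - 40)**2 = (65/114 - 40)**2 = (-4495/114)**2 = 20205025/12996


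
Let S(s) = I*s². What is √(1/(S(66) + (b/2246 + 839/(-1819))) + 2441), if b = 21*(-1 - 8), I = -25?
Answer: √483184272089298156839124135/444910346785 ≈ 49.406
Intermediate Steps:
b = -189 (b = 21*(-9) = -189)
S(s) = -25*s²
√(1/(S(66) + (b/2246 + 839/(-1819))) + 2441) = √(1/(-25*66² + (-189/2246 + 839/(-1819))) + 2441) = √(1/(-25*4356 + (-189*1/2246 + 839*(-1/1819))) + 2441) = √(1/(-108900 + (-189/2246 - 839/1819)) + 2441) = √(1/(-108900 - 2228185/4085474) + 2441) = √(1/(-444910346785/4085474) + 2441) = √(-4085474/444910346785 + 2441) = √(1086026152416711/444910346785) = √483184272089298156839124135/444910346785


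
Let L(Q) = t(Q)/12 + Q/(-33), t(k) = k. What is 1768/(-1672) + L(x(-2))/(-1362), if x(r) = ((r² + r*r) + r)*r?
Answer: -300869/284658 ≈ -1.0569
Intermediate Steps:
x(r) = r*(r + 2*r²) (x(r) = ((r² + r²) + r)*r = (2*r² + r)*r = (r + 2*r²)*r = r*(r + 2*r²))
L(Q) = 7*Q/132 (L(Q) = Q/12 + Q/(-33) = Q*(1/12) + Q*(-1/33) = Q/12 - Q/33 = 7*Q/132)
1768/(-1672) + L(x(-2))/(-1362) = 1768/(-1672) + (7*((-2)²*(1 + 2*(-2)))/132)/(-1362) = 1768*(-1/1672) + (7*(4*(1 - 4))/132)*(-1/1362) = -221/209 + (7*(4*(-3))/132)*(-1/1362) = -221/209 + ((7/132)*(-12))*(-1/1362) = -221/209 - 7/11*(-1/1362) = -221/209 + 7/14982 = -300869/284658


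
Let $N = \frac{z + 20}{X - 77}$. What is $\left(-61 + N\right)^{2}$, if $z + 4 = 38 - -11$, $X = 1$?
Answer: $\frac{22099401}{5776} \approx 3826.1$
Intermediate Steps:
$z = 45$ ($z = -4 + \left(38 - -11\right) = -4 + \left(38 + 11\right) = -4 + 49 = 45$)
$N = - \frac{65}{76}$ ($N = \frac{45 + 20}{1 - 77} = \frac{65}{-76} = 65 \left(- \frac{1}{76}\right) = - \frac{65}{76} \approx -0.85526$)
$\left(-61 + N\right)^{2} = \left(-61 - \frac{65}{76}\right)^{2} = \left(- \frac{4701}{76}\right)^{2} = \frac{22099401}{5776}$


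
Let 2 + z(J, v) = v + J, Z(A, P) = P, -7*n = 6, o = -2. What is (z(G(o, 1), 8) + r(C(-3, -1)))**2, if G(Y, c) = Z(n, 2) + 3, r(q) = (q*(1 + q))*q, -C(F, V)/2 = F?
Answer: 69169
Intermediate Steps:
C(F, V) = -2*F
n = -6/7 (n = -1/7*6 = -6/7 ≈ -0.85714)
r(q) = q**2*(1 + q)
G(Y, c) = 5 (G(Y, c) = 2 + 3 = 5)
z(J, v) = -2 + J + v (z(J, v) = -2 + (v + J) = -2 + (J + v) = -2 + J + v)
(z(G(o, 1), 8) + r(C(-3, -1)))**2 = ((-2 + 5 + 8) + (-2*(-3))**2*(1 - 2*(-3)))**2 = (11 + 6**2*(1 + 6))**2 = (11 + 36*7)**2 = (11 + 252)**2 = 263**2 = 69169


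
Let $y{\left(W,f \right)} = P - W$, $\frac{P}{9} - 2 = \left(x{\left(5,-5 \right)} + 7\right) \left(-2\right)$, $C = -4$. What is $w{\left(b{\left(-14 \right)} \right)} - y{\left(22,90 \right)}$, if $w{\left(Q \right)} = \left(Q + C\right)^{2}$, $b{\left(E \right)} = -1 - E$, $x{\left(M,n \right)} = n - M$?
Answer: $31$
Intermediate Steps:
$P = 72$ ($P = 18 + 9 \left(\left(-5 - 5\right) + 7\right) \left(-2\right) = 18 + 9 \left(-10 + 7\right) \left(-2\right) = 18 + 9 \left(\left(-3\right) \left(-2\right)\right) = 18 + 9 \cdot 6 = 18 + 54 = 72$)
$y{\left(W,f \right)} = 72 - W$
$w{\left(Q \right)} = \left(-4 + Q\right)^{2}$ ($w{\left(Q \right)} = \left(Q - 4\right)^{2} = \left(-4 + Q\right)^{2}$)
$w{\left(b{\left(-14 \right)} \right)} - y{\left(22,90 \right)} = \left(-4 - -13\right)^{2} - \left(72 - 22\right) = \left(-4 + \left(-1 + 14\right)\right)^{2} - \left(72 - 22\right) = \left(-4 + 13\right)^{2} - 50 = 9^{2} - 50 = 81 - 50 = 31$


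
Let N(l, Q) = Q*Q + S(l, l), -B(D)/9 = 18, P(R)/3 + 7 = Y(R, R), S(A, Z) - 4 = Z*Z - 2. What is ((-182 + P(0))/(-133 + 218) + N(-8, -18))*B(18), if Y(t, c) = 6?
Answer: -1068066/17 ≈ -62827.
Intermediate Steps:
S(A, Z) = 2 + Z² (S(A, Z) = 4 + (Z*Z - 2) = 4 + (Z² - 2) = 4 + (-2 + Z²) = 2 + Z²)
P(R) = -3 (P(R) = -21 + 3*6 = -21 + 18 = -3)
B(D) = -162 (B(D) = -9*18 = -162)
N(l, Q) = 2 + Q² + l² (N(l, Q) = Q*Q + (2 + l²) = Q² + (2 + l²) = 2 + Q² + l²)
((-182 + P(0))/(-133 + 218) + N(-8, -18))*B(18) = ((-182 - 3)/(-133 + 218) + (2 + (-18)² + (-8)²))*(-162) = (-185/85 + (2 + 324 + 64))*(-162) = (-185*1/85 + 390)*(-162) = (-37/17 + 390)*(-162) = (6593/17)*(-162) = -1068066/17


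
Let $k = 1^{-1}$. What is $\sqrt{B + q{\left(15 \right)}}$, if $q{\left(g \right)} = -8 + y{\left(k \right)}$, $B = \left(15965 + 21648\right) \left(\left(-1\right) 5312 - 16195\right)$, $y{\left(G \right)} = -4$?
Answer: $i \sqrt{808942803} \approx 28442.0 i$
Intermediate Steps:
$k = 1$
$B = -808942791$ ($B = 37613 \left(-5312 - 16195\right) = 37613 \left(-21507\right) = -808942791$)
$q{\left(g \right)} = -12$ ($q{\left(g \right)} = -8 - 4 = -12$)
$\sqrt{B + q{\left(15 \right)}} = \sqrt{-808942791 - 12} = \sqrt{-808942803} = i \sqrt{808942803}$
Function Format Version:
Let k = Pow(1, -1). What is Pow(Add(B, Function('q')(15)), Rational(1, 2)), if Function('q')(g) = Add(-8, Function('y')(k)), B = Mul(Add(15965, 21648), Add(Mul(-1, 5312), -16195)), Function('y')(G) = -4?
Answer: Mul(I, Pow(808942803, Rational(1, 2))) ≈ Mul(28442., I)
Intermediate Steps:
k = 1
B = -808942791 (B = Mul(37613, Add(-5312, -16195)) = Mul(37613, -21507) = -808942791)
Function('q')(g) = -12 (Function('q')(g) = Add(-8, -4) = -12)
Pow(Add(B, Function('q')(15)), Rational(1, 2)) = Pow(Add(-808942791, -12), Rational(1, 2)) = Pow(-808942803, Rational(1, 2)) = Mul(I, Pow(808942803, Rational(1, 2)))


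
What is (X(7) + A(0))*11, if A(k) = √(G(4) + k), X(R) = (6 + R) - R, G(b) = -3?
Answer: 66 + 11*I*√3 ≈ 66.0 + 19.053*I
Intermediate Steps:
X(R) = 6
A(k) = √(-3 + k)
(X(7) + A(0))*11 = (6 + √(-3 + 0))*11 = (6 + √(-3))*11 = (6 + I*√3)*11 = 66 + 11*I*√3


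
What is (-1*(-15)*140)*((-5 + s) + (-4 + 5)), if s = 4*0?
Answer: -8400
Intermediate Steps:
s = 0
(-1*(-15)*140)*((-5 + s) + (-4 + 5)) = (-1*(-15)*140)*((-5 + 0) + (-4 + 5)) = (15*140)*(-5 + 1) = 2100*(-4) = -8400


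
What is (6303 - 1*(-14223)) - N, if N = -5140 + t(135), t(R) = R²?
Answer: 7441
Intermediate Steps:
N = 13085 (N = -5140 + 135² = -5140 + 18225 = 13085)
(6303 - 1*(-14223)) - N = (6303 - 1*(-14223)) - 1*13085 = (6303 + 14223) - 13085 = 20526 - 13085 = 7441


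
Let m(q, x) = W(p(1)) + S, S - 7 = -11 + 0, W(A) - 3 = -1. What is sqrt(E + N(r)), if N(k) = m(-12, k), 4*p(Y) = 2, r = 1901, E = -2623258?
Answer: 2*I*sqrt(655815) ≈ 1619.6*I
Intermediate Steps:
p(Y) = 1/2 (p(Y) = (1/4)*2 = 1/2)
W(A) = 2 (W(A) = 3 - 1 = 2)
S = -4 (S = 7 + (-11 + 0) = 7 - 11 = -4)
m(q, x) = -2 (m(q, x) = 2 - 4 = -2)
N(k) = -2
sqrt(E + N(r)) = sqrt(-2623258 - 2) = sqrt(-2623260) = 2*I*sqrt(655815)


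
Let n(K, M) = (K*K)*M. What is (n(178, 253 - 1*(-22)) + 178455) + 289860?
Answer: 9181415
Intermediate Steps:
n(K, M) = M*K² (n(K, M) = K²*M = M*K²)
(n(178, 253 - 1*(-22)) + 178455) + 289860 = ((253 - 1*(-22))*178² + 178455) + 289860 = ((253 + 22)*31684 + 178455) + 289860 = (275*31684 + 178455) + 289860 = (8713100 + 178455) + 289860 = 8891555 + 289860 = 9181415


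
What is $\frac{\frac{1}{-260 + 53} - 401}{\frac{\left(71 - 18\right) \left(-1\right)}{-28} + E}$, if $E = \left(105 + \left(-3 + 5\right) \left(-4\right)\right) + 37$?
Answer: $- \frac{2324224}{787635} \approx -2.9509$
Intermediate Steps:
$E = 134$ ($E = \left(105 + 2 \left(-4\right)\right) + 37 = \left(105 - 8\right) + 37 = 97 + 37 = 134$)
$\frac{\frac{1}{-260 + 53} - 401}{\frac{\left(71 - 18\right) \left(-1\right)}{-28} + E} = \frac{\frac{1}{-260 + 53} - 401}{\frac{\left(71 - 18\right) \left(-1\right)}{-28} + 134} = \frac{\frac{1}{-207} - 401}{53 \left(-1\right) \left(- \frac{1}{28}\right) + 134} = \frac{- \frac{1}{207} - 401}{\left(-53\right) \left(- \frac{1}{28}\right) + 134} = - \frac{83008}{207 \left(\frac{53}{28} + 134\right)} = - \frac{83008}{207 \cdot \frac{3805}{28}} = \left(- \frac{83008}{207}\right) \frac{28}{3805} = - \frac{2324224}{787635}$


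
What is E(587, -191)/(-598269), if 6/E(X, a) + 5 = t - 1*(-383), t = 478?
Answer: -1/85353044 ≈ -1.1716e-8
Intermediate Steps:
E(X, a) = 3/428 (E(X, a) = 6/(-5 + (478 - 1*(-383))) = 6/(-5 + (478 + 383)) = 6/(-5 + 861) = 6/856 = 6*(1/856) = 3/428)
E(587, -191)/(-598269) = (3/428)/(-598269) = (3/428)*(-1/598269) = -1/85353044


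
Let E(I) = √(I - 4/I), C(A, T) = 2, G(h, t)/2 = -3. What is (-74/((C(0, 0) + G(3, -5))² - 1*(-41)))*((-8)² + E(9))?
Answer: -4736/57 - 74*√77/171 ≈ -86.885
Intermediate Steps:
G(h, t) = -6 (G(h, t) = 2*(-3) = -6)
(-74/((C(0, 0) + G(3, -5))² - 1*(-41)))*((-8)² + E(9)) = (-74/((2 - 6)² - 1*(-41)))*((-8)² + √(9 - 4/9)) = (-74/((-4)² + 41))*(64 + √(9 - 4*⅑)) = (-74/(16 + 41))*(64 + √(9 - 4/9)) = (-74/57)*(64 + √(77/9)) = (-74*1/57)*(64 + √77/3) = -74*(64 + √77/3)/57 = -4736/57 - 74*√77/171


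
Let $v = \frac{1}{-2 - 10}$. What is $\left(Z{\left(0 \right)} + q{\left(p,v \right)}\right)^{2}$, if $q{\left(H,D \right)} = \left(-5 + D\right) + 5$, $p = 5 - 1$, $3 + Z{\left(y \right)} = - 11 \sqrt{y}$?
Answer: $\frac{1369}{144} \approx 9.5069$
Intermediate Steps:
$Z{\left(y \right)} = -3 - 11 \sqrt{y}$
$v = - \frac{1}{12}$ ($v = \frac{1}{-12} = - \frac{1}{12} \approx -0.083333$)
$p = 4$
$q{\left(H,D \right)} = D$
$\left(Z{\left(0 \right)} + q{\left(p,v \right)}\right)^{2} = \left(\left(-3 - 11 \sqrt{0}\right) - \frac{1}{12}\right)^{2} = \left(\left(-3 - 0\right) - \frac{1}{12}\right)^{2} = \left(\left(-3 + 0\right) - \frac{1}{12}\right)^{2} = \left(-3 - \frac{1}{12}\right)^{2} = \left(- \frac{37}{12}\right)^{2} = \frac{1369}{144}$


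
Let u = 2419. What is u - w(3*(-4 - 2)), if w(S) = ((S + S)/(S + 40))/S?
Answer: 26608/11 ≈ 2418.9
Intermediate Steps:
w(S) = 2/(40 + S) (w(S) = ((2*S)/(40 + S))/S = (2*S/(40 + S))/S = 2/(40 + S))
u - w(3*(-4 - 2)) = 2419 - 2/(40 + 3*(-4 - 2)) = 2419 - 2/(40 + 3*(-6)) = 2419 - 2/(40 - 18) = 2419 - 2/22 = 2419 - 1*1/11 = 2419 - 1/11 = 26608/11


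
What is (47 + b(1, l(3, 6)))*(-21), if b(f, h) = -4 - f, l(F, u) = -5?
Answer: -882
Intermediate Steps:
(47 + b(1, l(3, 6)))*(-21) = (47 + (-4 - 1*1))*(-21) = (47 + (-4 - 1))*(-21) = (47 - 5)*(-21) = 42*(-21) = -882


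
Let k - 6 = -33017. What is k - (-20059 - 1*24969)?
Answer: 12017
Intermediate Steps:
k = -33011 (k = 6 - 33017 = -33011)
k - (-20059 - 1*24969) = -33011 - (-20059 - 1*24969) = -33011 - (-20059 - 24969) = -33011 - 1*(-45028) = -33011 + 45028 = 12017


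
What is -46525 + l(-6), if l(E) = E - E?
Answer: -46525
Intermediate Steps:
l(E) = 0
-46525 + l(-6) = -46525 + 0 = -46525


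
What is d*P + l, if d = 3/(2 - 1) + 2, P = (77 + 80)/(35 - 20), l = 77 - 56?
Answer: 220/3 ≈ 73.333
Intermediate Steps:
l = 21
P = 157/15 ≈ 10.467
d = 5 (d = 3/1 + 2 = 3*1 + 2 = 3 + 2 = 5)
d*P + l = 5*(157/15) + 21 = 157/3 + 21 = 220/3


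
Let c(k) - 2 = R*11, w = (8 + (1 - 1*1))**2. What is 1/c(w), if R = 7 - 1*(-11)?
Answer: 1/200 ≈ 0.0050000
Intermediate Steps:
R = 18 (R = 7 + 11 = 18)
w = 64 (w = (8 + (1 - 1))**2 = (8 + 0)**2 = 8**2 = 64)
c(k) = 200 (c(k) = 2 + 18*11 = 2 + 198 = 200)
1/c(w) = 1/200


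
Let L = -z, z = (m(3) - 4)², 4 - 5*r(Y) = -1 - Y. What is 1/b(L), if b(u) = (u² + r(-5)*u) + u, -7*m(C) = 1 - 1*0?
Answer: 2401/666072 ≈ 0.0036047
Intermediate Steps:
m(C) = -⅐ (m(C) = -(1 - 1*0)/7 = -(1 + 0)/7 = -⅐*1 = -⅐)
r(Y) = 1 + Y/5 (r(Y) = ⅘ - (-1 - Y)/5 = ⅘ + (⅕ + Y/5) = 1 + Y/5)
z = 841/49 (z = (-⅐ - 4)² = (-29/7)² = 841/49 ≈ 17.163)
L = -841/49 (L = -1*841/49 = -841/49 ≈ -17.163)
b(u) = u + u² (b(u) = (u² + (1 + (⅕)*(-5))*u) + u = (u² + (1 - 1)*u) + u = (u² + 0*u) + u = (u² + 0) + u = u² + u = u + u²)
1/b(L) = 1/(-841*(1 - 841/49)/49) = 1/(-841/49*(-792/49)) = 1/(666072/2401) = 2401/666072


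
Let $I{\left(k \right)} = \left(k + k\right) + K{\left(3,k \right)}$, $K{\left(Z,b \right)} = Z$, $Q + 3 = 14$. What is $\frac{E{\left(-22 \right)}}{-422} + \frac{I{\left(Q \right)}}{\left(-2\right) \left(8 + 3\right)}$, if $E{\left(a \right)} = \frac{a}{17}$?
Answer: $- \frac{89433}{78914} \approx -1.1333$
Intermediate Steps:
$Q = 11$ ($Q = -3 + 14 = 11$)
$E{\left(a \right)} = \frac{a}{17}$ ($E{\left(a \right)} = a \frac{1}{17} = \frac{a}{17}$)
$I{\left(k \right)} = 3 + 2 k$ ($I{\left(k \right)} = \left(k + k\right) + 3 = 2 k + 3 = 3 + 2 k$)
$\frac{E{\left(-22 \right)}}{-422} + \frac{I{\left(Q \right)}}{\left(-2\right) \left(8 + 3\right)} = \frac{\frac{1}{17} \left(-22\right)}{-422} + \frac{3 + 2 \cdot 11}{\left(-2\right) \left(8 + 3\right)} = \left(- \frac{22}{17}\right) \left(- \frac{1}{422}\right) + \frac{3 + 22}{\left(-2\right) 11} = \frac{11}{3587} + \frac{25}{-22} = \frac{11}{3587} + 25 \left(- \frac{1}{22}\right) = \frac{11}{3587} - \frac{25}{22} = - \frac{89433}{78914}$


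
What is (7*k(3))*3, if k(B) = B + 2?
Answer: 105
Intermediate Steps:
k(B) = 2 + B
(7*k(3))*3 = (7*(2 + 3))*3 = (7*5)*3 = 35*3 = 105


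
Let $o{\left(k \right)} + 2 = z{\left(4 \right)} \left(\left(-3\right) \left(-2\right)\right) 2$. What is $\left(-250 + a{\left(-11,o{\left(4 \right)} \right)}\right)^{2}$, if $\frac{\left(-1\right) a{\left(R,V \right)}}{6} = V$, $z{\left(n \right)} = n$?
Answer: $276676$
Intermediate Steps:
$o{\left(k \right)} = 46$ ($o{\left(k \right)} = -2 + 4 \left(\left(-3\right) \left(-2\right)\right) 2 = -2 + 4 \cdot 6 \cdot 2 = -2 + 24 \cdot 2 = -2 + 48 = 46$)
$a{\left(R,V \right)} = - 6 V$
$\left(-250 + a{\left(-11,o{\left(4 \right)} \right)}\right)^{2} = \left(-250 - 276\right)^{2} = \left(-526\right)^{2} = 276676$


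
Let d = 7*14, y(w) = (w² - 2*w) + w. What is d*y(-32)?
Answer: 103488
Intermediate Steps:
y(w) = w² - w
d = 98
d*y(-32) = 98*(-32*(-1 - 32)) = 98*(-32*(-33)) = 98*1056 = 103488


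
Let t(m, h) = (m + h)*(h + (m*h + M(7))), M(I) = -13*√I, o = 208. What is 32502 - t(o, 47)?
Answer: -2472363 + 3315*√7 ≈ -2.4636e+6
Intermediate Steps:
t(m, h) = (h + m)*(h - 13*√7 + h*m) (t(m, h) = (m + h)*(h + (m*h - 13*√7)) = (h + m)*(h + (h*m - 13*√7)) = (h + m)*(h + (-13*√7 + h*m)) = (h + m)*(h - 13*√7 + h*m))
32502 - t(o, 47) = 32502 - (47² + 47*208 + 47*208² + 208*47² - 13*47*√7 - 13*208*√7) = 32502 - (2209 + 9776 + 47*43264 + 208*2209 - 611*√7 - 2704*√7) = 32502 - (2209 + 9776 + 2033408 + 459472 - 611*√7 - 2704*√7) = 32502 - (2504865 - 3315*√7) = 32502 + (-2504865 + 3315*√7) = -2472363 + 3315*√7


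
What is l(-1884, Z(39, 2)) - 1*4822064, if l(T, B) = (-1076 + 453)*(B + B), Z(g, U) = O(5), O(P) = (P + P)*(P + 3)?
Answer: -4921744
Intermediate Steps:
O(P) = 2*P*(3 + P) (O(P) = (2*P)*(3 + P) = 2*P*(3 + P))
Z(g, U) = 80 (Z(g, U) = 2*5*(3 + 5) = 2*5*8 = 80)
l(T, B) = -1246*B
l(-1884, Z(39, 2)) - 1*4822064 = -1246*80 - 1*4822064 = -99680 - 4822064 = -4921744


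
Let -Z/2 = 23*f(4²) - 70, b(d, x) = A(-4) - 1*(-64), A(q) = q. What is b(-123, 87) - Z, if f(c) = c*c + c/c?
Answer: 11742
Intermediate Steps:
f(c) = 1 + c² (f(c) = c² + 1 = 1 + c²)
b(d, x) = 60 (b(d, x) = -4 - 1*(-64) = -4 + 64 = 60)
Z = -11682 (Z = -2*(23*(1 + (4²)²) - 70) = -2*(23*(1 + 16²) - 70) = -2*(23*(1 + 256) - 70) = -2*(23*257 - 70) = -2*(5911 - 70) = -2*5841 = -11682)
b(-123, 87) - Z = 60 - 1*(-11682) = 60 + 11682 = 11742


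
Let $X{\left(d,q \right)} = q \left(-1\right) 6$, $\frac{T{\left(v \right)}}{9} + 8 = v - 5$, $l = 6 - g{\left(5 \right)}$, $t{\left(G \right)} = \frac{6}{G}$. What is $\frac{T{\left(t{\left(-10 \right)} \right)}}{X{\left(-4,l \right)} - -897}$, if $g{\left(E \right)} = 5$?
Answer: $- \frac{68}{495} \approx -0.13737$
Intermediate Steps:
$l = 1$ ($l = 6 - 5 = 1$)
$T{\left(v \right)} = -117 + 9 v$ ($T{\left(v \right)} = -72 + 9 \left(v - 5\right) = -72 + 9 \left(-5 + v\right) = -72 + \left(-45 + 9 v\right) = -117 + 9 v$)
$X{\left(d,q \right)} = - 6 q$ ($X{\left(d,q \right)} = - q 6 = - 6 q$)
$\frac{T{\left(t{\left(-10 \right)} \right)}}{X{\left(-4,l \right)} - -897} = \frac{-117 + 9 \frac{6}{-10}}{\left(-6\right) 1 - -897} = \frac{-117 + 9 \cdot 6 \left(- \frac{1}{10}\right)}{-6 + 897} = \frac{-117 + 9 \left(- \frac{3}{5}\right)}{891} = \left(-117 - \frac{27}{5}\right) \frac{1}{891} = \left(- \frac{612}{5}\right) \frac{1}{891} = - \frac{68}{495}$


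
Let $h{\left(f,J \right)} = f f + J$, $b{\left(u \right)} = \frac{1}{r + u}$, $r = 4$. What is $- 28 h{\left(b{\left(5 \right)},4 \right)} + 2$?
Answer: $- \frac{8938}{81} \approx -110.35$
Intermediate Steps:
$b{\left(u \right)} = \frac{1}{4 + u}$
$h{\left(f,J \right)} = J + f^{2}$ ($h{\left(f,J \right)} = f^{2} + J = J + f^{2}$)
$- 28 h{\left(b{\left(5 \right)},4 \right)} + 2 = - 28 \left(4 + \left(\frac{1}{4 + 5}\right)^{2}\right) + 2 = - 28 \left(4 + \left(\frac{1}{9}\right)^{2}\right) + 2 = - 28 \left(4 + \frac{1}{81}\right) + 2 = \left(-28\right) \frac{325}{81} + 2 = - \frac{9100}{81} + 2 = - \frac{8938}{81}$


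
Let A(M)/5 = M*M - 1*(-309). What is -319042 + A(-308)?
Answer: 156823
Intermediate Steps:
A(M) = 1545 + 5*M² (A(M) = 5*(M*M - 1*(-309)) = 5*(M² + 309) = 5*(309 + M²) = 1545 + 5*M²)
-319042 + A(-308) = -319042 + (1545 + 5*(-308)²) = -319042 + (1545 + 5*94864) = -319042 + (1545 + 474320) = -319042 + 475865 = 156823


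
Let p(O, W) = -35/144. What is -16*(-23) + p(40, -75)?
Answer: 52957/144 ≈ 367.76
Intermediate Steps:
p(O, W) = -35/144 (p(O, W) = -35*1/144 = -35/144)
-16*(-23) + p(40, -75) = -16*(-23) - 35/144 = 368 - 35/144 = 52957/144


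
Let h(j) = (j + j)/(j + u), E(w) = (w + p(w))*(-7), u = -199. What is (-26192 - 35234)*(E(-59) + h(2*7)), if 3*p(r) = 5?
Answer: -13676867456/555 ≈ -2.4643e+7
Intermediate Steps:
p(r) = 5/3 (p(r) = (1/3)*5 = 5/3)
E(w) = -35/3 - 7*w (E(w) = (w + 5/3)*(-7) = (5/3 + w)*(-7) = -35/3 - 7*w)
h(j) = 2*j/(-199 + j) (h(j) = (j + j)/(j - 199) = (2*j)/(-199 + j) = 2*j/(-199 + j))
(-26192 - 35234)*(E(-59) + h(2*7)) = (-26192 - 35234)*((-35/3 - 7*(-59)) + 2*(2*7)/(-199 + 2*7)) = -61426*((-35/3 + 413) + 2*14/(-199 + 14)) = -61426*(1204/3 + 2*14/(-185)) = -61426*(1204/3 + 2*14*(-1/185)) = -61426*(1204/3 - 28/185) = -61426*222656/555 = -13676867456/555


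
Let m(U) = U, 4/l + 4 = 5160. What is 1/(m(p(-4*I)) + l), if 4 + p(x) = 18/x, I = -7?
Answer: -18046/60569 ≈ -0.29794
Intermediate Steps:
l = 1/1289 (l = 4/(-4 + 5160) = 4/5156 = 4*(1/5156) = 1/1289 ≈ 0.00077580)
p(x) = -4 + 18/x
1/(m(p(-4*I)) + l) = 1/((-4 + 18/((-4*(-7)))) + 1/1289) = 1/((-4 + 18/28) + 1/1289) = 1/((-4 + 18*(1/28)) + 1/1289) = 1/((-4 + 9/14) + 1/1289) = 1/(-47/14 + 1/1289) = 1/(-60569/18046) = -18046/60569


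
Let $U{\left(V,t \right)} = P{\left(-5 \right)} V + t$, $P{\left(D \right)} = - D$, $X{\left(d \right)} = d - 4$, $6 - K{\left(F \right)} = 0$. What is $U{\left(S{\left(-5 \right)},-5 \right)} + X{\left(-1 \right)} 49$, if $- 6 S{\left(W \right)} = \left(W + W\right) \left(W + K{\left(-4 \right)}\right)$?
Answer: $- \frac{725}{3} \approx -241.67$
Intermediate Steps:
$K{\left(F \right)} = 6$ ($K{\left(F \right)} = 6 - 0 = 6 + 0 = 6$)
$X{\left(d \right)} = -4 + d$
$S{\left(W \right)} = - \frac{W \left(6 + W\right)}{3}$ ($S{\left(W \right)} = - \frac{\left(W + W\right) \left(W + 6\right)}{6} = - \frac{2 W \left(6 + W\right)}{6} = - \frac{W \left(6 + W\right)}{3}$)
$U{\left(V,t \right)} = t + 5 V$ ($U{\left(V,t \right)} = \left(-1\right) \left(-5\right) V + t = 5 V + t = t + 5 V$)
$U{\left(S{\left(-5 \right)},-5 \right)} + X{\left(-1 \right)} 49 = \left(-5 + 5 \left(\left(- \frac{1}{3}\right) \left(-5\right) \left(6 - 5\right)\right)\right) + \left(-4 - 1\right) 49 = \left(-5 + 5 \left(\left(- \frac{1}{3}\right) \left(-5\right) 1\right)\right) - 245 = \left(-5 + 5 \cdot \frac{5}{3}\right) - 245 = \left(-5 + \frac{25}{3}\right) - 245 = \frac{10}{3} - 245 = - \frac{725}{3}$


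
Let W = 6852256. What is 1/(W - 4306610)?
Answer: 1/2545646 ≈ 3.9283e-7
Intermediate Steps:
1/(W - 4306610) = 1/(6852256 - 4306610) = 1/2545646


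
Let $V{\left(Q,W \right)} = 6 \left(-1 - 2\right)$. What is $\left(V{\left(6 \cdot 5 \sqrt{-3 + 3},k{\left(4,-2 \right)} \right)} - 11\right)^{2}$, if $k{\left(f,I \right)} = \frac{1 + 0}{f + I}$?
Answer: $841$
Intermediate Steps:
$k{\left(f,I \right)} = \frac{1}{I + f}$ ($k{\left(f,I \right)} = 1 \frac{1}{I + f} = \frac{1}{I + f}$)
$V{\left(Q,W \right)} = -18$ ($V{\left(Q,W \right)} = 6 \left(-3\right) = -18$)
$\left(V{\left(6 \cdot 5 \sqrt{-3 + 3},k{\left(4,-2 \right)} \right)} - 11\right)^{2} = \left(-18 - 11\right)^{2} = \left(-29\right)^{2} = 841$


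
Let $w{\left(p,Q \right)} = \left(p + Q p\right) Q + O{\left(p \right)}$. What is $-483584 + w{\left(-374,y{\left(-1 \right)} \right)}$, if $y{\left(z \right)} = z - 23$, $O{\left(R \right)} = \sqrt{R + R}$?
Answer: $-690032 + 2 i \sqrt{187} \approx -6.9003 \cdot 10^{5} + 27.35 i$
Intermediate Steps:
$O{\left(R \right)} = \sqrt{2} \sqrt{R}$ ($O{\left(R \right)} = \sqrt{2 R} = \sqrt{2} \sqrt{R}$)
$y{\left(z \right)} = -23 + z$
$w{\left(p,Q \right)} = Q \left(p + Q p\right) + \sqrt{2} \sqrt{p}$ ($w{\left(p,Q \right)} = \left(p + Q p\right) Q + \sqrt{2} \sqrt{p} = Q \left(p + Q p\right) + \sqrt{2} \sqrt{p}$)
$-483584 + w{\left(-374,y{\left(-1 \right)} \right)} = -483584 + \left(\left(-23 - 1\right) \left(-374\right) - 374 \left(-23 - 1\right)^{2} + \sqrt{2} \sqrt{-374}\right) = -483584 - \left(-8976 + 215424 - \sqrt{2} i \sqrt{374}\right) = -483584 + \left(8976 - 215424 + 2 i \sqrt{187}\right) = -483584 - \left(206448 - 2 i \sqrt{187}\right) = -690032 + 2 i \sqrt{187}$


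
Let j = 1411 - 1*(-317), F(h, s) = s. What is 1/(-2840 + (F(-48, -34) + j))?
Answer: -1/1146 ≈ -0.00087260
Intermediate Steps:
j = 1728 (j = 1411 + 317 = 1728)
1/(-2840 + (F(-48, -34) + j)) = 1/(-2840 + (-34 + 1728)) = 1/(-2840 + 1694) = 1/(-1146) = -1/1146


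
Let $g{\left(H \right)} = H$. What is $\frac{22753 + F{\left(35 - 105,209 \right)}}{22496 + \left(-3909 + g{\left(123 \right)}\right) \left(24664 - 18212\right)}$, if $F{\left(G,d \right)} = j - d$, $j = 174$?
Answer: $- \frac{11359}{12202388} \approx -0.00093088$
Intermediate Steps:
$F{\left(G,d \right)} = 174 - d$
$\frac{22753 + F{\left(35 - 105,209 \right)}}{22496 + \left(-3909 + g{\left(123 \right)}\right) \left(24664 - 18212\right)} = \frac{22753 + \left(174 - 209\right)}{22496 + \left(-3909 + 123\right) \left(24664 - 18212\right)} = \frac{22753 + \left(174 - 209\right)}{22496 - 24427272} = \frac{22753 - 35}{22496 - 24427272} = \frac{22718}{-24404776} = 22718 \left(- \frac{1}{24404776}\right) = - \frac{11359}{12202388}$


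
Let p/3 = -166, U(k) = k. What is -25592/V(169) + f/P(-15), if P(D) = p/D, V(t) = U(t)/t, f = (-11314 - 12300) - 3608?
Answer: -2192191/83 ≈ -26412.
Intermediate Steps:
f = -27222 (f = -23614 - 3608 = -27222)
p = -498 (p = 3*(-166) = -498)
V(t) = 1 (V(t) = t/t = 1)
P(D) = -498/D
-25592/V(169) + f/P(-15) = -25592/1 - 27222/((-498/(-15))) = -25592*1 - 27222/((-498*(-1/15))) = -25592 - 27222/166/5 = -25592 - 27222*5/166 = -25592 - 68055/83 = -2192191/83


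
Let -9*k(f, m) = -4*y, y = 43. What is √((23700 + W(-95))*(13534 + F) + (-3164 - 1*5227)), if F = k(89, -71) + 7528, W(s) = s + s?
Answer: √4460476781/3 ≈ 22262.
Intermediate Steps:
W(s) = 2*s
k(f, m) = 172/9 (k(f, m) = -(-4)*43/9 = -⅑*(-172) = 172/9)
F = 67924/9 (F = 172/9 + 7528 = 67924/9 ≈ 7547.1)
√((23700 + W(-95))*(13534 + F) + (-3164 - 1*5227)) = √((23700 + 2*(-95))*(13534 + 67924/9) + (-3164 - 1*5227)) = √((23700 - 190)*(189730/9) + (-3164 - 5227)) = √(23510*(189730/9) - 8391) = √(4460552300/9 - 8391) = √(4460476781/9) = √4460476781/3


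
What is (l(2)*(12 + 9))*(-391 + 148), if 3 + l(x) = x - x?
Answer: 15309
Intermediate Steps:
l(x) = -3 (l(x) = -3 + (x - x) = -3 + 0 = -3)
(l(2)*(12 + 9))*(-391 + 148) = (-3*(12 + 9))*(-391 + 148) = -3*21*(-243) = -63*(-243) = 15309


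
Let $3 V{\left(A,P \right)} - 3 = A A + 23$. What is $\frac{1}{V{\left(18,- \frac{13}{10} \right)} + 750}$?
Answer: $\frac{3}{2600} \approx 0.0011538$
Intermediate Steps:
$V{\left(A,P \right)} = \frac{26}{3} + \frac{A^{2}}{3}$ ($V{\left(A,P \right)} = 1 + \frac{A A + 23}{3} = 1 + \frac{A^{2} + 23}{3} = 1 + \frac{23 + A^{2}}{3} = 1 + \left(\frac{23}{3} + \frac{A^{2}}{3}\right) = \frac{26}{3} + \frac{A^{2}}{3}$)
$\frac{1}{V{\left(18,- \frac{13}{10} \right)} + 750} = \frac{1}{\left(\frac{26}{3} + \frac{18^{2}}{3}\right) + 750} = \frac{1}{\left(\frac{26}{3} + \frac{1}{3} \cdot 324\right) + 750} = \frac{1}{\left(\frac{26}{3} + 108\right) + 750} = \frac{1}{\frac{350}{3} + 750} = \frac{1}{\frac{2600}{3}} = \frac{3}{2600}$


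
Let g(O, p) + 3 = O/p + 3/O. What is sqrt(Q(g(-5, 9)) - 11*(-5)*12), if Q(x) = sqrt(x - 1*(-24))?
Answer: sqrt(148500 + 15*sqrt(4465))/15 ≈ 25.777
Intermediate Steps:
g(O, p) = -3 + 3/O + O/p (g(O, p) = -3 + (O/p + 3/O) = -3 + (3/O + O/p) = -3 + 3/O + O/p)
Q(x) = sqrt(24 + x) (Q(x) = sqrt(x + 24) = sqrt(24 + x))
sqrt(Q(g(-5, 9)) - 11*(-5)*12) = sqrt(sqrt(24 + (-3 + 3/(-5) - 5/9)) - 11*(-5)*12) = sqrt(sqrt(24 + (-3 + 3*(-1/5) - 5*1/9)) + 55*12) = sqrt(sqrt(24 + (-3 - 3/5 - 5/9)) + 660) = sqrt(sqrt(24 - 187/45) + 660) = sqrt(sqrt(893/45) + 660) = sqrt(sqrt(4465)/15 + 660) = sqrt(660 + sqrt(4465)/15)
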